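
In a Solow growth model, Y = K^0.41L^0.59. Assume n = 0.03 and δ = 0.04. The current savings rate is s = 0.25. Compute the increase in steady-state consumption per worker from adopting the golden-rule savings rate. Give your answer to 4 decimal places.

n + δ = 0.03 + 0.04 = 0.07.
Current steady state (s = 0.25): k* = (0.25/0.07)^(1/0.59) ≈ 8.6501, y* = 8.6501^0.41 ≈ 2.4220, c* = (1−0.25)·2.4220 ≈ 1.8165.
Golden rule sets MPK = n+δ: 0.41·k^(0.41−1) = 0.07, so k_gold = (0.41/0.07)^(1/0.59) ≈ 20.0061.
y_gold = 20.0061^0.41 ≈ 3.4157, c_gold = y_gold − 0.07·k_gold ≈ 2.0152.
Gain: Δc = 2.0152 − 1.8165 ≈ 0.1987.

Δc ≈ 0.1987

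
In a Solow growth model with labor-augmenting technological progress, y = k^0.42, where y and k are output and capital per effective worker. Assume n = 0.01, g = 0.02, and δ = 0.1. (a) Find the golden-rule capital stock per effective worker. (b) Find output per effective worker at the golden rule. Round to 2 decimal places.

(a) k_gold ≈ 7.55; (b) y_gold ≈ 2.34

Capital per effective worker breaks even when investment replaces (n + g + δ)·k; here n + g + δ = 0.13.
At the golden rule the marginal product of capital equals n+g+δ: 0.42·k^(0.42−1) = 0.13. Solving, k_gold = (0.42/0.13)^(1/0.58) ≈ 7.5529.
y_gold = 7.5529^0.42 ≈ 2.3378.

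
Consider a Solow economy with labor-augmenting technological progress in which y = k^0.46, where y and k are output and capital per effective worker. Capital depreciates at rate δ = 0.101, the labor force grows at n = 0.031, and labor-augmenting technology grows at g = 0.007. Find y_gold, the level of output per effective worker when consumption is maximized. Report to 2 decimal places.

Capital per effective worker breaks even when investment replaces (n + g + δ)·k; here n + g + δ = 0.139.
Maximizing c = f(k) − (n+g+δ)·k gives f'(k) = n+g+δ, i.e. 0.46·k^(0.46−1) = 0.139, so k_gold = (0.46/0.139)^(1/0.54) ≈ 9.1725.
Output: y_gold = k_gold^0.46 = 9.1725^0.46 ≈ 2.7717.

y_gold ≈ 2.77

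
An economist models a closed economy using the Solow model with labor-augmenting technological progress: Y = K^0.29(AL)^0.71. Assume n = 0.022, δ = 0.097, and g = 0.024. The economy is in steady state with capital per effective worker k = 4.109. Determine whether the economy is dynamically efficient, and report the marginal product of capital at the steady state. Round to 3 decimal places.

dynamically inefficient; MPK ≈ 0.106

Break-even investment rate: n + g + δ = 0.022 + 0.024 + 0.097 = 0.143.
MPK = 0.29·k^(0.29−1) = 0.29·4.109^(-0.71) ≈ 0.1063.
MPK < 0.143, so the economy is dynamically inefficient (over-saving).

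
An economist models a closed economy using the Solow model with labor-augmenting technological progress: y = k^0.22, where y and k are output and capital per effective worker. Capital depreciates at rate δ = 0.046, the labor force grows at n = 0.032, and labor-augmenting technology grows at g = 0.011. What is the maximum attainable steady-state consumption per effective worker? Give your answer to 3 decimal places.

c_gold ≈ 1.007

The effective depreciation rate is n + g + δ = 0.032 + 0.011 + 0.046 = 0.089.
Golden rule sets MPK = n+g+δ: 0.22·k^(0.22−1) = 0.089, so k_gold = (0.22/0.089)^(1/0.78) ≈ 3.1907.
y_gold = 3.1907^0.22 ≈ 1.2908.
c_gold = y_gold − (n+g+δ)·k_gold = 1.2908 − 0.089·3.1907 ≈ 1.0068.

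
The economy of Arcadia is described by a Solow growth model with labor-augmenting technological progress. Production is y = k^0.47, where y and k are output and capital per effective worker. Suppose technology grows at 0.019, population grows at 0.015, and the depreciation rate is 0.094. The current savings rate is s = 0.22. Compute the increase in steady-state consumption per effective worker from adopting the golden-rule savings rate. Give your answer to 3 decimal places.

Δc ≈ 0.419

Capital per effective worker breaks even when investment replaces (n + g + δ)·k; here n + g + δ = 0.128.
Current steady state (s = 0.22): k* = (0.22/0.128)^(1/0.53) ≈ 2.7784, y* = 2.7784^0.47 ≈ 1.6165, c* = (1−0.22)·1.6165 ≈ 1.2609.
At the golden rule the marginal product of capital equals n+g+δ: 0.47·k^(0.47−1) = 0.128. Solving, k_gold = (0.47/0.128)^(1/0.53) ≈ 11.6366.
y_gold = 11.6366^0.47 ≈ 3.1691, c_gold = y_gold − 0.128·k_gold ≈ 1.6796.
Gain: Δc = 1.6796 − 1.2609 ≈ 0.4187.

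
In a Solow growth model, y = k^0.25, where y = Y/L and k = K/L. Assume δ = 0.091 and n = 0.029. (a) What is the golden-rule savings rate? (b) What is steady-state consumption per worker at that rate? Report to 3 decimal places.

Break-even investment rate: n + δ = 0.029 + 0.091 = 0.12.
For Cobb-Douglas, s_gold equals capital's share: s_gold = 0.25.
Maximizing c = f(k) − (n+δ)·k gives f'(k) = n+δ, i.e. 0.25·k^(0.25−1) = 0.12, so k_gold = (0.25/0.12)^(1/0.75) ≈ 2.6608.
y_gold = 2.6608^0.25 ≈ 1.2772; c_gold = (1−0.25)·y_gold ≈ 0.9579.

(a) s_gold = 0.250; (b) c_gold ≈ 0.958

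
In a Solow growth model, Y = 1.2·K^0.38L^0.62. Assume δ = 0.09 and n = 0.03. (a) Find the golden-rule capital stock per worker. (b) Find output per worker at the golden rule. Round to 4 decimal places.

(a) k_gold ≈ 8.6126; (b) y_gold ≈ 2.7198

The effective depreciation rate is n + δ = 0.03 + 0.09 = 0.12.
At the golden rule the marginal product of capital equals n+δ: 0.38·1.2·k^(0.38−1) = 0.12. Solving, k_gold = (0.38·1.2/0.12)^(1/0.62) ≈ 8.6126.
y_gold = 1.2·8.6126^0.38 ≈ 2.7198.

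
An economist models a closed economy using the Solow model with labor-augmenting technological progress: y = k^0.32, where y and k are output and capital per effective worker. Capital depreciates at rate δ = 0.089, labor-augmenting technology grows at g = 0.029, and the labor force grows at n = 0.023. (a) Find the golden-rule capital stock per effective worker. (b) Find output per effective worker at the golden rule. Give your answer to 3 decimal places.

(a) k_gold ≈ 3.338; (b) y_gold ≈ 1.471

n + g + δ = 0.023 + 0.029 + 0.089 = 0.141.
At the golden rule the marginal product of capital equals n+g+δ: 0.32·k^(0.32−1) = 0.141. Solving, k_gold = (0.32/0.141)^(1/0.68) ≈ 3.3375.
y_gold = 3.3375^0.32 ≈ 1.4706.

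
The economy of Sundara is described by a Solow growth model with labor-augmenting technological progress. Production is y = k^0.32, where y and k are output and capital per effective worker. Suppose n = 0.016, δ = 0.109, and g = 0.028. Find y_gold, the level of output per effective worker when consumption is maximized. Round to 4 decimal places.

y_gold ≈ 1.4152

Break-even investment rate: n + g + δ = 0.016 + 0.028 + 0.109 = 0.153.
At the golden rule the marginal product of capital equals n+g+δ: 0.32·k^(0.32−1) = 0.153. Solving, k_gold = (0.32/0.153)^(1/0.68) ≈ 2.9598.
Output: y_gold = k_gold^0.32 = 2.9598^0.32 ≈ 1.4152.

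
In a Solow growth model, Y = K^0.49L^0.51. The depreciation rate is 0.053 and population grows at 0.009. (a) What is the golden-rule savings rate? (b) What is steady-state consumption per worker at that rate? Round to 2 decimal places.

Capital per worker breaks even when investment replaces (n + δ)·k; here n + δ = 0.062.
For Cobb-Douglas, s_gold equals capital's share: s_gold = 0.49.
Golden rule sets MPK = n+δ: 0.49·k^(0.49−1) = 0.062, so k_gold = (0.49/0.062)^(1/0.51) ≈ 57.5971.
y_gold = 57.5971^0.49 ≈ 7.2878; c_gold = (1−0.49)·y_gold ≈ 3.7168.

(a) s_gold = 0.49; (b) c_gold ≈ 3.72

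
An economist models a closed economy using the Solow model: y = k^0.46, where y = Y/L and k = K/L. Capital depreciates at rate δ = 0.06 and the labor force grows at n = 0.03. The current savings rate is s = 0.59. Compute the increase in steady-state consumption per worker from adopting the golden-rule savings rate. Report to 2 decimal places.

Break-even investment rate: n + δ = 0.03 + 0.06 = 0.09.
Current steady state (s = 0.59): k* = (0.59/0.09)^(1/0.54) ≈ 32.5267, y* = 32.5267^0.46 ≈ 4.9617, c* = (1−0.59)·4.9617 ≈ 2.0343.
Setting f'(k) = n+δ gives 0.46·k^(0.46−1) = 0.09, hence k_gold = (0.46/0.09)^(1/0.54) ≈ 20.5147.
y_gold = 20.5147^0.46 ≈ 4.0137, c_gold = y_gold − 0.09·k_gold ≈ 2.1674.
Gain: Δc = 2.1674 − 2.0343 ≈ 0.1331.

Δc ≈ 0.13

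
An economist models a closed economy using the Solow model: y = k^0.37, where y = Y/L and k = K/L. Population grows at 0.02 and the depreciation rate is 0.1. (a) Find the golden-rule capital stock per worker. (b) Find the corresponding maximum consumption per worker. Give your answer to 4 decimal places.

The effective depreciation rate is n + δ = 0.02 + 0.1 = 0.12.
Maximizing c = f(k) − (n+δ)·k gives f'(k) = n+δ, i.e. 0.37·k^(0.37−1) = 0.12, so k_gold = (0.37/0.12)^(1/0.63) ≈ 5.9734.
y_gold = 5.9734^0.37 ≈ 1.9373; c_gold = y_gold − 0.12·k_gold ≈ 1.2205.

(a) k_gold ≈ 5.9734; (b) c_gold ≈ 1.2205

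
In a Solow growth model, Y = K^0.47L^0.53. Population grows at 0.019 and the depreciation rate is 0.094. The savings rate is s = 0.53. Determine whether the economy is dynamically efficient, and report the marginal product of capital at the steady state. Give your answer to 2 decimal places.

dynamically inefficient; MPK ≈ 0.10

Break-even investment rate: n + δ = 0.019 + 0.094 = 0.113.
Steady-state k*: s·k^0.47 = 0.113·k gives k* = (0.53/0.113)^(1/0.53) ≈ 18.4676.
MPK = 0.47·18.4676^(-0.53) ≈ 0.1002.
MPK < n+δ = 0.113, so the economy is dynamically inefficient (over-saving).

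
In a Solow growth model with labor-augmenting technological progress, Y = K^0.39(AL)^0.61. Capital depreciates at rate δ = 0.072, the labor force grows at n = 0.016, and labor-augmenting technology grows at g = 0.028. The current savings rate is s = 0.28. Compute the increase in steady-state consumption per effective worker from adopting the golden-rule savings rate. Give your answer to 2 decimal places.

Δc ≈ 0.06

n + g + δ = 0.016 + 0.028 + 0.072 = 0.116.
Current steady state (s = 0.28): k* = (0.28/0.116)^(1/0.61) ≈ 4.2401, y* = 4.2401^0.39 ≈ 1.7566, c* = (1−0.28)·1.7566 ≈ 1.2648.
Golden rule sets MPK = n+g+δ: 0.39·k^(0.39−1) = 0.116, so k_gold = (0.39/0.116)^(1/0.61) ≈ 7.2994.
y_gold = 7.2994^0.39 ≈ 2.1711, c_gold = y_gold − 0.116·k_gold ≈ 1.3244.
Gain: Δc = 1.3244 − 1.2648 ≈ 0.0596.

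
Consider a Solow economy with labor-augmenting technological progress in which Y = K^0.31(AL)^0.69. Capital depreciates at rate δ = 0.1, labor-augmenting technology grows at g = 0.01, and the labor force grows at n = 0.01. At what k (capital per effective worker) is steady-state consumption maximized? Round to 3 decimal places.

k_gold ≈ 3.957

n + g + δ = 0.01 + 0.01 + 0.1 = 0.12.
Maximizing c = f(k) − (n+g+δ)·k gives f'(k) = n+g+δ, i.e. 0.31·k^(0.31−1) = 0.12, so k_gold = (0.31/0.12)^(1/0.69) ≈ 3.9570.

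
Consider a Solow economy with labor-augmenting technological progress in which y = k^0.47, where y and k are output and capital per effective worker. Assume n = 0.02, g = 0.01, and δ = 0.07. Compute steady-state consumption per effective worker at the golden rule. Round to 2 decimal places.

The effective depreciation rate is n + g + δ = 0.02 + 0.01 + 0.07 = 0.1.
Maximizing c = f(k) − (n+g+δ)·k gives f'(k) = n+g+δ, i.e. 0.47·k^(0.47−1) = 0.1, so k_gold = (0.47/0.1)^(1/0.53) ≈ 18.5400.
y_gold = 18.5400^0.47 ≈ 3.9447.
c_gold = y_gold − (n+g+δ)·k_gold = 3.9447 − 0.1·18.5400 ≈ 2.0907.

c_gold ≈ 2.09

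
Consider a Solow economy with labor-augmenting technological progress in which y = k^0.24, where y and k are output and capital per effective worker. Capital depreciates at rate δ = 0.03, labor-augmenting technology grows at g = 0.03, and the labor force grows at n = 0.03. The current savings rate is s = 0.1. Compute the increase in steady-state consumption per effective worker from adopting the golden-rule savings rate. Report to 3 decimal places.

Δc ≈ 0.105

Break-even investment rate: n + g + δ = 0.03 + 0.03 + 0.03 = 0.09.
Current steady state (s = 0.1): k* = (0.1/0.09)^(1/0.76) ≈ 1.1487, y* = 1.1487^0.24 ≈ 1.0338, c* = (1−0.1)·1.0338 ≈ 0.9304.
Setting f'(k) = n+g+δ gives 0.24·k^(0.24−1) = 0.09, hence k_gold = (0.24/0.09)^(1/0.76) ≈ 3.6348.
y_gold = 3.6348^0.24 ≈ 1.3631, c_gold = y_gold − 0.09·k_gold ≈ 1.0359.
Gain: Δc = 1.0359 − 0.9304 ≈ 0.1055.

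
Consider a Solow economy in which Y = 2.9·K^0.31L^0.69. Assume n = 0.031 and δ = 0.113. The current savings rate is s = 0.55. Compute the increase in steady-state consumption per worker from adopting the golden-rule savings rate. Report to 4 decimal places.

Break-even investment rate: n + δ = 0.031 + 0.113 = 0.144.
Current steady state (s = 0.55): k* = (0.55·2.9/0.144)^(1/0.69) ≈ 32.6303, y* = 2.9·32.6303^0.31 ≈ 8.5432, c* = (1−0.55)·8.5432 ≈ 3.8444.
Maximizing c = f(k) − (n+δ)·k gives f'(k) = n+δ, i.e. 0.31·2.9·k^(0.31−1) = 0.144, so k_gold = (0.31·2.9/0.144)^(1/0.69) ≈ 14.2151.
y_gold = 2.9·14.2151^0.31 ≈ 6.6031, c_gold = y_gold − 0.144·k_gold ≈ 4.5562.
Gain: Δc = 4.5562 − 3.8444 ≈ 0.7117.

Δc ≈ 0.7117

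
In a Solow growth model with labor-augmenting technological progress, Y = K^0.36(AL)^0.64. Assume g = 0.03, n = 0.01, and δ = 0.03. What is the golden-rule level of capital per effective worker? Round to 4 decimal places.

The effective depreciation rate is n + g + δ = 0.01 + 0.03 + 0.03 = 0.07.
Golden rule sets MPK = n+g+δ: 0.36·k^(0.36−1) = 0.07, so k_gold = (0.36/0.07)^(1/0.64) ≈ 12.9198.

k_gold ≈ 12.9198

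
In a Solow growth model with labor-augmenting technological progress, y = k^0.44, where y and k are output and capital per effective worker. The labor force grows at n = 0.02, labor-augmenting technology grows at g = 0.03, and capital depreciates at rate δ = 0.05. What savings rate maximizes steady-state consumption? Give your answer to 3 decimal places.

s_gold = 0.440

Capital per effective worker breaks even when investment replaces (n + g + δ)·k; here n + g + δ = 0.1.
At the golden rule MPK = n+g+δ, and in any Cobb-Douglas steady state s = (n+g+δ)·k/y = MPK·k/y = capital's share 0.44.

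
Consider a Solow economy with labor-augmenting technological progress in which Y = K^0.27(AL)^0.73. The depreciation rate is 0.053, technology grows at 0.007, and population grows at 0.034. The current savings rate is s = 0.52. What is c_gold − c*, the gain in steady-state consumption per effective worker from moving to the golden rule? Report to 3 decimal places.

The effective depreciation rate is n + g + δ = 0.034 + 0.007 + 0.053 = 0.094.
Current steady state (s = 0.52): k* = (0.52/0.094)^(1/0.73) ≈ 10.4145, y* = 10.4145^0.27 ≈ 1.8826, c* = (1−0.52)·1.8826 ≈ 0.9037.
At the golden rule the marginal product of capital equals n+g+δ: 0.27·k^(0.27−1) = 0.094. Solving, k_gold = (0.27/0.094)^(1/0.73) ≈ 4.2435.
y_gold = 4.2435^0.27 ≈ 1.4774, c_gold = y_gold − 0.094·k_gold ≈ 1.0785.
Gain: Δc = 1.0785 − 0.9037 ≈ 0.1748.

Δc ≈ 0.175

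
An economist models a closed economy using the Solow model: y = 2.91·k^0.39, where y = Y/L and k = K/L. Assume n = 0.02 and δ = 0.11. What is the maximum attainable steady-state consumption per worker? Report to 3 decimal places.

c_gold ≈ 7.093

n + δ = 0.02 + 0.11 = 0.13.
Setting f'(k) = n+δ gives 0.39·2.91·k^(0.39−1) = 0.13, hence k_gold = (0.39·2.91/0.13)^(1/0.61) ≈ 34.8856.
y_gold = 2.91·34.8856^0.39 ≈ 11.6285.
c_gold = y_gold − (n+δ)·k_gold = 11.6285 − 0.13·34.8856 ≈ 7.0934.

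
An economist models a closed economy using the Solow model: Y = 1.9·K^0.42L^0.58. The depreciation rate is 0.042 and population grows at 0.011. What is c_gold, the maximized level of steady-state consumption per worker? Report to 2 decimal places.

n + δ = 0.011 + 0.042 = 0.053.
Setting f'(k) = n+δ gives 0.42·1.9·k^(0.42−1) = 0.053, hence k_gold = (0.42·1.9/0.053)^(1/0.58) ≈ 107.2911.
y_gold = 1.9·107.2911^0.42 ≈ 13.5391.
c_gold = y_gold − (n+δ)·k_gold = 13.5391 − 0.053·107.2911 ≈ 7.8527.

c_gold ≈ 7.85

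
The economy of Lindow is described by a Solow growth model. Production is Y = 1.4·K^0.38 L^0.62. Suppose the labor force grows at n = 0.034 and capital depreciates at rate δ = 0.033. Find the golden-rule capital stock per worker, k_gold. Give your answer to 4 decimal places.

k_gold ≈ 28.2716

The effective depreciation rate is n + δ = 0.034 + 0.033 = 0.067.
At the golden rule the marginal product of capital equals n+δ: 0.38·1.4·k^(0.38−1) = 0.067. Solving, k_gold = (0.38·1.4/0.067)^(1/0.62) ≈ 28.2716.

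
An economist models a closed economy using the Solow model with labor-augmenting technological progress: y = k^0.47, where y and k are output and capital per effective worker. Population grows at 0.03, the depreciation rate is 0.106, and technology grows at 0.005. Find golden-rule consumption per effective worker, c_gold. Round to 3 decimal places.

Break-even investment rate: n + g + δ = 0.03 + 0.005 + 0.106 = 0.141.
Golden rule sets MPK = n+g+δ: 0.47·k^(0.47−1) = 0.141, so k_gold = (0.47/0.141)^(1/0.53) ≈ 9.6954.
y_gold = 9.6954^0.47 ≈ 2.9086.
c_gold = y_gold − (n+g+δ)·k_gold = 2.9086 − 0.141·9.6954 ≈ 1.5416.

c_gold ≈ 1.542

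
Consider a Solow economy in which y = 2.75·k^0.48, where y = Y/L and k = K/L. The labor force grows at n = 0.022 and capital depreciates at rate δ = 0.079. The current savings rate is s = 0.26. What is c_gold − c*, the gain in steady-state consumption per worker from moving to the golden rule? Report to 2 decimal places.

Δc ≈ 2.94

The effective depreciation rate is n + δ = 0.022 + 0.079 = 0.101.
Current steady state (s = 0.26): k* = (0.26·2.75/0.101)^(1/0.52) ≈ 43.1108, y* = 2.75·43.1108^0.48 ≈ 16.7469, c* = (1−0.26)·16.7469 ≈ 12.3927.
Golden rule sets MPK = n+δ: 0.48·2.75·k^(0.48−1) = 0.101, so k_gold = (0.48·2.75/0.101)^(1/0.52) ≈ 140.1650.
y_gold = 2.75·140.1650^0.48 ≈ 29.4930, c_gold = y_gold − 0.101·k_gold ≈ 15.3364.
Gain: Δc = 15.3364 − 12.3927 ≈ 2.9437.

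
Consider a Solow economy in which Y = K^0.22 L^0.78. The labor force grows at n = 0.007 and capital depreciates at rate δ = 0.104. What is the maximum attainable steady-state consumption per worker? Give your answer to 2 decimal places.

Capital per worker breaks even when investment replaces (n + δ)·k; here n + δ = 0.111.
Setting f'(k) = n+δ gives 0.22·k^(0.22−1) = 0.111, hence k_gold = (0.22/0.111)^(1/0.78) ≈ 2.4038.
y_gold = 2.4038^0.22 ≈ 1.2128.
c_gold = y_gold − (n+δ)·k_gold = 1.2128 − 0.111·2.4038 ≈ 0.9460.

c_gold ≈ 0.95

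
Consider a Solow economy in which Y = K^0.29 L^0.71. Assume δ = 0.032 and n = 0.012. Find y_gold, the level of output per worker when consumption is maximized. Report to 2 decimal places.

y_gold ≈ 2.16

The effective depreciation rate is n + δ = 0.012 + 0.032 = 0.044.
Setting f'(k) = n+δ gives 0.29·k^(0.29−1) = 0.044, hence k_gold = (0.29/0.044)^(1/0.71) ≈ 14.2378.
Output: y_gold = k_gold^0.29 = 14.2378^0.29 ≈ 2.1602.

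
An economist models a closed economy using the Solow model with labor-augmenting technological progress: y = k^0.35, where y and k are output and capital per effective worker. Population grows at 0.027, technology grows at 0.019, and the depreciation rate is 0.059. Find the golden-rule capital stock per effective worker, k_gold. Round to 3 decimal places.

Break-even investment rate: n + g + δ = 0.027 + 0.019 + 0.059 = 0.105.
Maximizing c = f(k) − (n+g+δ)·k gives f'(k) = n+g+δ, i.e. 0.35·k^(0.35−1) = 0.105, so k_gold = (0.35/0.105)^(1/0.65) ≈ 6.3742.

k_gold ≈ 6.374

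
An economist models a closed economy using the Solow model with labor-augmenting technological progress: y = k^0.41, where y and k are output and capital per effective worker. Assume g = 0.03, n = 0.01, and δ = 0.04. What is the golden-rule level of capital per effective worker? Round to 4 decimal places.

k_gold ≈ 15.9541

The effective depreciation rate is n + g + δ = 0.01 + 0.03 + 0.04 = 0.08.
Golden rule sets MPK = n+g+δ: 0.41·k^(0.41−1) = 0.08, so k_gold = (0.41/0.08)^(1/0.59) ≈ 15.9541.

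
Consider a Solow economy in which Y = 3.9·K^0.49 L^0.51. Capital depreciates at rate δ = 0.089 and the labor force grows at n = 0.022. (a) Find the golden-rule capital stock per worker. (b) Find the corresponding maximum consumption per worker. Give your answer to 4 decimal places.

Capital per worker breaks even when investment replaces (n + δ)·k; here n + δ = 0.111.
Golden rule sets MPK = n+δ: 0.49·3.9·k^(0.49−1) = 0.111, so k_gold = (0.49·3.9/0.111)^(1/0.51) ≈ 265.0985.
y_gold = 3.9·265.0985^0.49 ≈ 60.0529; c_gold = y_gold − 0.111·k_gold ≈ 30.6270.

(a) k_gold ≈ 265.0985; (b) c_gold ≈ 30.6270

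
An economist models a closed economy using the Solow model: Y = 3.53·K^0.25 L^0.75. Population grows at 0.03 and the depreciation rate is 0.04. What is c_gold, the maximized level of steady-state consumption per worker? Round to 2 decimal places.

c_gold ≈ 6.16

Capital per worker breaks even when investment replaces (n + δ)·k; here n + δ = 0.07.
Setting f'(k) = n+δ gives 0.25·3.53·k^(0.25−1) = 0.07, hence k_gold = (0.25·3.53/0.07)^(1/0.75) ≈ 29.3419.
y_gold = 3.53·29.3419^0.25 ≈ 8.2157.
c_gold = y_gold − (n+δ)·k_gold = 8.2157 − 0.07·29.3419 ≈ 6.1618.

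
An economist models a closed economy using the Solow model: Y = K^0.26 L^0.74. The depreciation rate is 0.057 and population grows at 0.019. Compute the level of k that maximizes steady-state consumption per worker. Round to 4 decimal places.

k_gold ≈ 5.2703

Capital per worker breaks even when investment replaces (n + δ)·k; here n + δ = 0.076.
Golden rule sets MPK = n+δ: 0.26·k^(0.26−1) = 0.076, so k_gold = (0.26/0.076)^(1/0.74) ≈ 5.2703.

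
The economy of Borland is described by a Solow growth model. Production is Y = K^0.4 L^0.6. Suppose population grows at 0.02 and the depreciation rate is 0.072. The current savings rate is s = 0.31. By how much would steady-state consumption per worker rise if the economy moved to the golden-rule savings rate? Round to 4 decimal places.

n + δ = 0.02 + 0.072 = 0.092.
Current steady state (s = 0.31): k* = (0.31/0.092)^(1/0.6) ≈ 7.5734, y* = 7.5734^0.4 ≈ 2.2476, c* = (1−0.31)·2.2476 ≈ 1.5508.
Golden rule sets MPK = n+δ: 0.4·k^(0.4−1) = 0.092, so k_gold = (0.4/0.092)^(1/0.6) ≈ 11.5821.
y_gold = 11.5821^0.4 ≈ 2.6639, c_gold = y_gold − 0.092·k_gold ≈ 1.5983.
Gain: Δc = 1.5983 − 1.5508 ≈ 0.0475.

Δc ≈ 0.0475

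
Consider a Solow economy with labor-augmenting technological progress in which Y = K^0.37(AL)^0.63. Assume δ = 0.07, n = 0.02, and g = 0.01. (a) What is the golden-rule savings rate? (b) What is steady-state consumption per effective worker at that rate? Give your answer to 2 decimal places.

(a) s_gold = 0.37; (b) c_gold ≈ 1.36

Break-even investment rate: n + g + δ = 0.02 + 0.01 + 0.07 = 0.1.
For Cobb-Douglas, s_gold equals capital's share: s_gold = 0.37.
Maximizing c = f(k) − (n+g+δ)·k gives f'(k) = n+g+δ, i.e. 0.37·k^(0.37−1) = 0.1, so k_gold = (0.37/0.1)^(1/0.63) ≈ 7.9782.
y_gold = 7.9782^0.37 ≈ 2.1563; c_gold = (1−0.37)·y_gold ≈ 1.3585.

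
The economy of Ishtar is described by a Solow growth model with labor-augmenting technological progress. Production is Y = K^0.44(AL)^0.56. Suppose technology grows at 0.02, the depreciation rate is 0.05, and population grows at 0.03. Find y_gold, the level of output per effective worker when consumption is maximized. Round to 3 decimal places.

y_gold ≈ 3.203

The effective depreciation rate is n + g + δ = 0.03 + 0.02 + 0.05 = 0.1.
Maximizing c = f(k) − (n+g+δ)·k gives f'(k) = n+g+δ, i.e. 0.44·k^(0.44−1) = 0.1, so k_gold = (0.44/0.1)^(1/0.56) ≈ 14.0936.
Output: y_gold = k_gold^0.44 = 14.0936^0.44 ≈ 3.2031.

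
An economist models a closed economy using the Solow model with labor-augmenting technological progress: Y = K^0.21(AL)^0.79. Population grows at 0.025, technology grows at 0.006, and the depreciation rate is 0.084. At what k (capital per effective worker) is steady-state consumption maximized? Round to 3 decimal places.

Break-even investment rate: n + g + δ = 0.025 + 0.006 + 0.084 = 0.115.
At the golden rule the marginal product of capital equals n+g+δ: 0.21·k^(0.21−1) = 0.115. Solving, k_gold = (0.21/0.115)^(1/0.79) ≈ 2.1431.

k_gold ≈ 2.143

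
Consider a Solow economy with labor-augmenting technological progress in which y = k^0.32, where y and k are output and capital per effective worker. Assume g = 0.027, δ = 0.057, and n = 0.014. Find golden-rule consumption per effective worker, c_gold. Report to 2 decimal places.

Capital per effective worker breaks even when investment replaces (n + g + δ)·k; here n + g + δ = 0.098.
Setting f'(k) = n+g+δ gives 0.32·k^(0.32−1) = 0.098, hence k_gold = (0.32/0.098)^(1/0.68) ≈ 5.6986.
y_gold = 5.6986^0.32 ≈ 1.7452.
c_gold = y_gold − (n+g+δ)·k_gold = 1.7452 − 0.098·5.6986 ≈ 1.1867.

c_gold ≈ 1.19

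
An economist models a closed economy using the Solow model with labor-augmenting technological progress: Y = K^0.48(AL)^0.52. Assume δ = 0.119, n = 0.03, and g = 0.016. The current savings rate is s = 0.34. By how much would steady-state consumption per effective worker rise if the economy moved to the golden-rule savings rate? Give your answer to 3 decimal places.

Capital per effective worker breaks even when investment replaces (n + g + δ)·k; here n + g + δ = 0.165.
Current steady state (s = 0.34): k* = (0.34/0.165)^(1/0.52) ≈ 4.0164, y* = 4.0164^0.48 ≈ 1.9491, c* = (1−0.34)·1.9491 ≈ 1.2864.
At the golden rule the marginal product of capital equals n+g+δ: 0.48·k^(0.48−1) = 0.165. Solving, k_gold = (0.48/0.165)^(1/0.52) ≈ 7.7954.
y_gold = 7.7954^0.48 ≈ 2.6797, c_gold = y_gold − 0.165·k_gold ≈ 1.3934.
Gain: Δc = 1.3934 − 1.2864 ≈ 0.1070.

Δc ≈ 0.107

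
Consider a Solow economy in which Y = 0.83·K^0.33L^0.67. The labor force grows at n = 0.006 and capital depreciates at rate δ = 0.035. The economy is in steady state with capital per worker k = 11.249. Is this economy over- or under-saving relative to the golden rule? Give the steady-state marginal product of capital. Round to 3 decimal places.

under-saving; MPK ≈ 0.054

Capital per worker breaks even when investment replaces (n + δ)·k; here n + δ = 0.041.
MPK = 0.33·0.83·k^(0.33−1) = 0.33·0.83·11.249^(-0.67) ≈ 0.0541.
MPK > 0.041, so the economy is dynamically efficient (under-saving).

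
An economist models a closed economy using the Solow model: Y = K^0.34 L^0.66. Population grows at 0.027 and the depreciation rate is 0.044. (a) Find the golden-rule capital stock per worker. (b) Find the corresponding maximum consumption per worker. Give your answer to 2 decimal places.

Capital per worker breaks even when investment replaces (n + δ)·k; here n + δ = 0.071.
Golden rule sets MPK = n+δ: 0.34·k^(0.34−1) = 0.071, so k_gold = (0.34/0.071)^(1/0.66) ≈ 10.7309.
y_gold = 10.7309^0.34 ≈ 2.2409; c_gold = y_gold − 0.071·k_gold ≈ 1.4790.

(a) k_gold ≈ 10.73; (b) c_gold ≈ 1.48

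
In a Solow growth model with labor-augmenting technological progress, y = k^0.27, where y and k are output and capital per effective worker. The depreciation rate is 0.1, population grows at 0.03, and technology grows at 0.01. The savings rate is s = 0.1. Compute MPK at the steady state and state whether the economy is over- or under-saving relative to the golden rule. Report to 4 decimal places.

under-saving; MPK ≈ 0.3780

Capital per effective worker breaks even when investment replaces (n + g + δ)·k; here n + g + δ = 0.14.
Steady-state k*: s·k^0.27 = 0.14·k gives k* = (0.1/0.14)^(1/0.73) ≈ 0.6307.
MPK = 0.27·0.6307^(-0.73) ≈ 0.3780.
MPK > n+g+δ = 0.14, so the economy is dynamically efficient (under-saving).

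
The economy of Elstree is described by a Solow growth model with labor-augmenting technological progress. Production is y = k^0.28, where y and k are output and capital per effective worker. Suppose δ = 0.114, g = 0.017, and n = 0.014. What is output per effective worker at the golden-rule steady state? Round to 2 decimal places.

y_gold ≈ 1.29

Break-even investment rate: n + g + δ = 0.014 + 0.017 + 0.114 = 0.145.
At the golden rule the marginal product of capital equals n+g+δ: 0.28·k^(0.28−1) = 0.145. Solving, k_gold = (0.28/0.145)^(1/0.72) ≈ 2.4942.
Output: y_gold = k_gold^0.28 = 2.4942^0.28 ≈ 1.2916.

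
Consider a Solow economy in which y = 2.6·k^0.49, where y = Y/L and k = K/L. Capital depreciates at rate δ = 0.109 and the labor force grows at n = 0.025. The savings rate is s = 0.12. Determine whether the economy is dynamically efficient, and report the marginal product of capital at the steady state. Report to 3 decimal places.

Capital per worker breaks even when investment replaces (n + δ)·k; here n + δ = 0.134.
Steady-state k*: s·A·k^0.49 = 0.134·k gives k* = (0.12·2.6/0.134)^(1/0.51) ≈ 5.2445.
MPK = 0.49·2.6·5.2445^(-0.51) ≈ 0.5472.
MPK > n+δ = 0.134, so the economy is dynamically efficient (under-saving).

dynamically efficient; MPK ≈ 0.547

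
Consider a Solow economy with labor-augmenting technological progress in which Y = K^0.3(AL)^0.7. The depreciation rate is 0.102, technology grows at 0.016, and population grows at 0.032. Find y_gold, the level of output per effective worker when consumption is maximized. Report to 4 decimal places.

The effective depreciation rate is n + g + δ = 0.032 + 0.016 + 0.102 = 0.15.
Setting f'(k) = n+g+δ gives 0.3·k^(0.3−1) = 0.15, hence k_gold = (0.3/0.15)^(1/0.7) ≈ 2.6918.
Output: y_gold = k_gold^0.3 = 2.6918^0.3 ≈ 1.3459.

y_gold ≈ 1.3459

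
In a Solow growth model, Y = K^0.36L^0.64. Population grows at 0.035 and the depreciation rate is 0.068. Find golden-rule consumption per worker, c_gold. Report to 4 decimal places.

Capital per worker breaks even when investment replaces (n + δ)·k; here n + δ = 0.103.
Golden rule sets MPK = n+δ: 0.36·k^(0.36−1) = 0.103, so k_gold = (0.36/0.103)^(1/0.64) ≈ 7.0659.
y_gold = 7.0659^0.36 ≈ 2.0216.
c_gold = y_gold − (n+δ)·k_gold = 2.0216 − 0.103·7.0659 ≈ 1.2938.

c_gold ≈ 1.2938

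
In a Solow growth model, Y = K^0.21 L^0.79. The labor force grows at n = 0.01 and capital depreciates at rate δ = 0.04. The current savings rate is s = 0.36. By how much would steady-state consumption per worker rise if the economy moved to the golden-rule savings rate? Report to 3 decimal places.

Break-even investment rate: n + δ = 0.01 + 0.04 = 0.05.
Current steady state (s = 0.36): k* = (0.36/0.05)^(1/0.79) ≈ 12.1683, y* = 12.1683^0.21 ≈ 1.6900, c* = (1−0.36)·1.6900 ≈ 1.0816.
Setting f'(k) = n+δ gives 0.21·k^(0.21−1) = 0.05, hence k_gold = (0.21/0.05)^(1/0.79) ≈ 6.1507.
y_gold = 6.1507^0.21 ≈ 1.4644, c_gold = y_gold − 0.05·k_gold ≈ 1.1569.
Gain: Δc = 1.1569 − 1.0816 ≈ 0.0753.

Δc ≈ 0.075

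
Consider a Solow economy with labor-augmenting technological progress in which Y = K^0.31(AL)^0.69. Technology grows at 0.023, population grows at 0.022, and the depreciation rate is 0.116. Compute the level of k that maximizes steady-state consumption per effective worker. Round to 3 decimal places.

k_gold ≈ 2.584

Capital per effective worker breaks even when investment replaces (n + g + δ)·k; here n + g + δ = 0.161.
Golden rule sets MPK = n+g+δ: 0.31·k^(0.31−1) = 0.161, so k_gold = (0.31/0.161)^(1/0.69) ≈ 2.5845.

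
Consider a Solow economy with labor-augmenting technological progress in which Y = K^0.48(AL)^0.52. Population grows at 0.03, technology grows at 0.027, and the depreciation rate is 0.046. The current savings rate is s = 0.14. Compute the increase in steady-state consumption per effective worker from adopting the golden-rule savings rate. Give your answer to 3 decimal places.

Break-even investment rate: n + g + δ = 0.03 + 0.027 + 0.046 = 0.103.
Current steady state (s = 0.14): k* = (0.14/0.103)^(1/0.52) ≈ 1.8044, y* = 1.8044^0.48 ≈ 1.3275, c* = (1−0.14)·1.3275 ≈ 1.1417.
Setting f'(k) = n+g+δ gives 0.48·k^(0.48−1) = 0.103, hence k_gold = (0.48/0.103)^(1/0.52) ≈ 19.2927.
y_gold = 19.2927^0.48 ≈ 4.1399, c_gold = y_gold − 0.103·k_gold ≈ 2.1527.
Gain: Δc = 2.1527 − 1.1417 ≈ 1.0111.

Δc ≈ 1.011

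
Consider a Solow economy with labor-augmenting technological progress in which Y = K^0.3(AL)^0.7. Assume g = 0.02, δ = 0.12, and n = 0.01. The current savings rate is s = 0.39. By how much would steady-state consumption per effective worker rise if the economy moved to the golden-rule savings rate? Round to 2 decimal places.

Break-even investment rate: n + g + δ = 0.01 + 0.02 + 0.12 = 0.15.
Current steady state (s = 0.39): k* = (0.39/0.15)^(1/0.7) ≈ 3.9158, y* = 3.9158^0.3 ≈ 1.5061, c* = (1−0.39)·1.5061 ≈ 0.9187.
Golden rule sets MPK = n+g+δ: 0.3·k^(0.3−1) = 0.15, so k_gold = (0.3/0.15)^(1/0.7) ≈ 2.6918.
y_gold = 2.6918^0.3 ≈ 1.3459, c_gold = y_gold − 0.15·k_gold ≈ 0.9421.
Gain: Δc = 0.9421 − 0.9187 ≈ 0.0234.

Δc ≈ 0.02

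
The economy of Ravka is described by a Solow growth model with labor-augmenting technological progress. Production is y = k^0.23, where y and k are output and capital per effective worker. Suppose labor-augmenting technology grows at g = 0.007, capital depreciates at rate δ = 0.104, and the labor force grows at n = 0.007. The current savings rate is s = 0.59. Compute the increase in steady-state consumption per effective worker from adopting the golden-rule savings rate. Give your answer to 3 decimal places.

Δc ≈ 0.277

The effective depreciation rate is n + g + δ = 0.007 + 0.007 + 0.104 = 0.118.
Current steady state (s = 0.59): k* = (0.59/0.118)^(1/0.77) ≈ 8.0864, y* = 8.0864^0.23 ≈ 1.6173, c* = (1−0.59)·1.6173 ≈ 0.6631.
Maximizing c = f(k) − (n+g+δ)·k gives f'(k) = n+g+δ, i.e. 0.23·k^(0.23−1) = 0.118, so k_gold = (0.23/0.118)^(1/0.77) ≈ 2.3792.
y_gold = 2.3792^0.23 ≈ 1.2206, c_gold = y_gold − 0.118·k_gold ≈ 0.9399.
Gain: Δc = 0.9399 − 0.6631 ≈ 0.2768.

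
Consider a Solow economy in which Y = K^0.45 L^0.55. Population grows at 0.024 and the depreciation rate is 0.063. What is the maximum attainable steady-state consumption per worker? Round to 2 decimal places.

The effective depreciation rate is n + δ = 0.024 + 0.063 = 0.087.
Maximizing c = f(k) − (n+δ)·k gives f'(k) = n+δ, i.e. 0.45·k^(0.45−1) = 0.087, so k_gold = (0.45/0.087)^(1/0.55) ≈ 19.8438.
y_gold = 19.8438^0.45 ≈ 3.8365.
c_gold = y_gold − (n+δ)·k_gold = 3.8365 − 0.087·19.8438 ≈ 2.1101.

c_gold ≈ 2.11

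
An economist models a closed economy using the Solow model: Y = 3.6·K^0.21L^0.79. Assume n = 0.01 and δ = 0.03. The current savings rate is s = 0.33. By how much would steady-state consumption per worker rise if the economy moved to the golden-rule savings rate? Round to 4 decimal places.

Break-even investment rate: n + δ = 0.01 + 0.03 = 0.04.
Current steady state (s = 0.33): k* = (0.33·3.6/0.04)^(1/0.79) ≈ 73.1558, y* = 3.6·73.1558^0.21 ≈ 8.8674, c* = (1−0.33)·8.8674 ≈ 5.9411.
Setting f'(k) = n+δ gives 0.21·3.6·k^(0.21−1) = 0.04, hence k_gold = (0.21·3.6/0.04)^(1/0.79) ≈ 41.2833.
y_gold = 3.6·41.2833^0.21 ≈ 7.8635, c_gold = y_gold − 0.04·k_gold ≈ 6.2122.
Gain: Δc = 6.2122 − 5.9411 ≈ 0.2710.

Δc ≈ 0.2710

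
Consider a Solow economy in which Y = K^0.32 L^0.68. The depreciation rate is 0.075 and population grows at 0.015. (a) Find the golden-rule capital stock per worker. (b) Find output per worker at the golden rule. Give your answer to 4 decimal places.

The effective depreciation rate is n + δ = 0.015 + 0.075 = 0.09.
Setting f'(k) = n+δ gives 0.32·k^(0.32−1) = 0.09, hence k_gold = (0.32/0.09)^(1/0.68) ≈ 6.4589.
y_gold = 6.4589^0.32 ≈ 1.8166.

(a) k_gold ≈ 6.4589; (b) y_gold ≈ 1.8166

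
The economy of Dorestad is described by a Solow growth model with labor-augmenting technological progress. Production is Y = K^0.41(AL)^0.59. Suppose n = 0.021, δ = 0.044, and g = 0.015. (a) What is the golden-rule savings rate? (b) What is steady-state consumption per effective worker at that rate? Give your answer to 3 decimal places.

The effective depreciation rate is n + g + δ = 0.021 + 0.015 + 0.044 = 0.08.
For Cobb-Douglas, s_gold equals capital's share: s_gold = 0.41.
Setting f'(k) = n+g+δ gives 0.41·k^(0.41−1) = 0.08, hence k_gold = (0.41/0.08)^(1/0.59) ≈ 15.9541.
y_gold = 15.9541^0.41 ≈ 3.1130; c_gold = (1−0.41)·y_gold ≈ 1.8367.

(a) s_gold = 0.410; (b) c_gold ≈ 1.837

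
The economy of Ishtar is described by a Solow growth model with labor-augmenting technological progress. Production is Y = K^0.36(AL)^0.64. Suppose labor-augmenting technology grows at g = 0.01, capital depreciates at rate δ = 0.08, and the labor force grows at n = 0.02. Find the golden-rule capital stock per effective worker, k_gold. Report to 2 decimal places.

k_gold ≈ 6.38

Break-even investment rate: n + g + δ = 0.02 + 0.01 + 0.08 = 0.11.
Golden rule sets MPK = n+g+δ: 0.36·k^(0.36−1) = 0.11, so k_gold = (0.36/0.11)^(1/0.64) ≈ 6.3760.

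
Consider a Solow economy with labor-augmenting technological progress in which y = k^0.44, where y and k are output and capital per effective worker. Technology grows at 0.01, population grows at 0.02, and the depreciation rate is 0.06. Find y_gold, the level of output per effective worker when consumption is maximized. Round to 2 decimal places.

y_gold ≈ 3.48

Break-even investment rate: n + g + δ = 0.02 + 0.01 + 0.06 = 0.09.
Maximizing c = f(k) − (n+g+δ)·k gives f'(k) = n+g+δ, i.e. 0.44·k^(0.44−1) = 0.09, so k_gold = (0.44/0.09)^(1/0.56) ≈ 17.0111.
Output: y_gold = k_gold^0.44 = 17.0111^0.44 ≈ 3.4795.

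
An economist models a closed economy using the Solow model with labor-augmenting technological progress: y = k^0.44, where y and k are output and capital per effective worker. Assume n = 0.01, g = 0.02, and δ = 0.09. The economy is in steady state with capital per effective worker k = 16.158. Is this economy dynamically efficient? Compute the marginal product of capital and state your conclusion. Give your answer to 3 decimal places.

Break-even investment rate: n + g + δ = 0.01 + 0.02 + 0.09 = 0.12.
MPK = 0.44·k^(0.44−1) = 0.44·16.158^(-0.56) ≈ 0.0926.
MPK < 0.12, so the economy is dynamically inefficient (over-saving).

dynamically inefficient; MPK ≈ 0.093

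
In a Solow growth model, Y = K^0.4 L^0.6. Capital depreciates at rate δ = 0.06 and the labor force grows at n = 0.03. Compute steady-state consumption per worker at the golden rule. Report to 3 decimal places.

Break-even investment rate: n + δ = 0.03 + 0.06 = 0.09.
Maximizing c = f(k) − (n+δ)·k gives f'(k) = n+δ, i.e. 0.4·k^(0.4−1) = 0.09, so k_gold = (0.4/0.09)^(1/0.6) ≈ 12.0142.
y_gold = 12.0142^0.4 ≈ 2.7032.
c_gold = y_gold − (n+δ)·k_gold = 2.7032 − 0.09·12.0142 ≈ 1.6219.

c_gold ≈ 1.622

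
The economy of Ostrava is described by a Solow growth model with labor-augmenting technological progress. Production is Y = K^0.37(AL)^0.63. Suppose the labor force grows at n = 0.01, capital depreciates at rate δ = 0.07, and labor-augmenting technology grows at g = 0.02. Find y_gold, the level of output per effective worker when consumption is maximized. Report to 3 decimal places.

n + g + δ = 0.01 + 0.02 + 0.07 = 0.1.
Setting f'(k) = n+g+δ gives 0.37·k^(0.37−1) = 0.1, hence k_gold = (0.37/0.1)^(1/0.63) ≈ 7.9782.
Output: y_gold = k_gold^0.37 = 7.9782^0.37 ≈ 2.1563.

y_gold ≈ 2.156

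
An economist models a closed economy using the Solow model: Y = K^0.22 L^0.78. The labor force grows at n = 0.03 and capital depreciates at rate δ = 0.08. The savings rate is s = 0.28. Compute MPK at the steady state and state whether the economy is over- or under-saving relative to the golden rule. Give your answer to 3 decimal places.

Break-even investment rate: n + δ = 0.03 + 0.08 = 0.11.
Steady-state k*: s·k^0.22 = 0.11·k gives k* = (0.28/0.11)^(1/0.78) ≈ 3.3129.
MPK = 0.22·3.3129^(-0.78) ≈ 0.0864.
MPK < n+δ = 0.11, so the economy is dynamically inefficient (over-saving).

over-saving; MPK ≈ 0.086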